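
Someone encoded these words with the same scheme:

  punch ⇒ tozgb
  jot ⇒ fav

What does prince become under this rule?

Two steps: reverse the string, then apply a Caesar shift of +12.
For prince: reverse → ecnirp; then shift: e+12=q, c+12=o, n+12=z, i+12=u, r+12=d, p+12=b.

qozudb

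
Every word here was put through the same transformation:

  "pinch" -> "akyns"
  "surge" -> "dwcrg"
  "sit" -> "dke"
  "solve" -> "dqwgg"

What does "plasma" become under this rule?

The shift depends on letter class: consonant p→a is +11, but vowel i→k is +2. Two shifts are in play — +2 for a/e/i/o/u, +11 for every other letter.
Applying it to plasma: p(cons)+11=a, l(cons)+11=w, a(vowel)+2=c, s(cons)+11=d, m(cons)+11=x, a(vowel)+2=c.

awcdxc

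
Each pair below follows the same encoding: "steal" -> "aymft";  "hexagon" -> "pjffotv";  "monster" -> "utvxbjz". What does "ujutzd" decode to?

memory

Shifts by position in steal: pos 0: s→a (+8), pos 1: t→y (+5), pos 2: e→m (+8), pos 3: a→f (+5) — repeating every 2. It's a Vigenère-style cipher with numeric key [8,5]: position i shifts by key[i mod 2].
Undoing it on ujutzd: u−8=m, j−5=e, u−8=m, t−5=o, z−8=r, d−5=y.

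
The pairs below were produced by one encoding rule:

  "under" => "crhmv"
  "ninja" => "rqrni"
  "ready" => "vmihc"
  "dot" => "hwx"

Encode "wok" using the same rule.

awo

The rule splits by letter class: vowels +8, consonants +4.
Applying it to wok: w(cons)+4=a, o(vowel)+8=w, k(cons)+4=o.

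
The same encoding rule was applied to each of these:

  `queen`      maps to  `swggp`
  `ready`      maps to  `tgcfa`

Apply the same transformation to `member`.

ogodgt

Each letter is shifted forward by 2 in the alphabet (a Caesar shift of +2).
For member: m+2=o, e+2=g, m+2=o, b+2=d, e+2=g, r+2=t.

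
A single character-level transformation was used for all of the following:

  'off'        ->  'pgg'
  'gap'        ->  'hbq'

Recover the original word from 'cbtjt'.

Compare letters: o→p is +1, f→g is +1, f→g is +1 — a constant shift. This is a Caesar cipher with shift 1.
Undoing it on cbtjt: c−1=b, b−1=a, t−1=s, j−1=i, t−1=s.

basis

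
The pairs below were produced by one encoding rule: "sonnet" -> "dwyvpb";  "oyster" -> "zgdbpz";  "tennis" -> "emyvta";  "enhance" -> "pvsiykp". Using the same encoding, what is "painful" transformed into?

aitvqcw

Shifts by position in sonnet: pos 0: s→d (+11), pos 1: o→w (+8), pos 2: n→y (+11), pos 3: n→v (+8) — repeating every 2. The shifts repeat in a cycle of length 2: positions 0,1,… shift by +11, +8, then the pattern repeats.
Applying it to painful: p+11=a, a+8=i, i+11=t, n+8=v, f+11=q, u+8=c, l+11=w.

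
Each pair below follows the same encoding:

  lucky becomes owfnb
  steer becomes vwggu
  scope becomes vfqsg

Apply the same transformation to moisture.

pqkvwwug

Vowels shift forward by 2 and consonants shift forward by 3.
For moisture: m(cons)+3=p, o(vowel)+2=q, i(vowel)+2=k, s(cons)+3=v, t(cons)+3=w, u(vowel)+2=w, r(cons)+3=u, e(vowel)+2=g.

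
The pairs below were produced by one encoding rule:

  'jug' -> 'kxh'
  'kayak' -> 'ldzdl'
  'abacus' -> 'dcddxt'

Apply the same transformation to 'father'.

The shift depends on letter class: consonant j→k is +1, but vowel u→x is +3. The rule splits by letter class: vowels +3, consonants +1.
Applying it to father: f(cons)+1=g, a(vowel)+3=d, t(cons)+1=u, h(cons)+1=i, e(vowel)+3=h, r(cons)+1=s.

gduihs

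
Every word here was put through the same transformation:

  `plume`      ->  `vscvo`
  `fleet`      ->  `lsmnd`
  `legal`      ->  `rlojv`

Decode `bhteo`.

In plume: p→v is +6, l→s is +7, u→c is +8, m→v is +9 — the shift increases by 1 each position. Each letter shifts forward by (position + 6), i.e. 6, 7, 8, … — the shift grows by one for each successive letter.
Reversing it on bhteo: b−6=v, h−7=a, t−8=l, e−9=v, o−10=e.

valve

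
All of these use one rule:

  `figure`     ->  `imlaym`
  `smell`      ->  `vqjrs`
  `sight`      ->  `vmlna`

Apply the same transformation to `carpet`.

fewvlb

Each letter shifts forward by (position + 3), i.e. 3, 4, 5, … — the shift grows by one for each successive letter.
On carpet: c+3=f, a+4=e, r+5=w, p+6=v, e+7=l, t+8=b.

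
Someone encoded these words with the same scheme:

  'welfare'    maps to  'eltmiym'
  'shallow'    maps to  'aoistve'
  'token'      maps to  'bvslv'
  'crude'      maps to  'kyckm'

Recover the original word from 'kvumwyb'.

Shifts by position in welfare: pos 0: w→e (+8), pos 1: e→l (+7), pos 2: l→t (+8), pos 3: f→m (+7) — repeating every 2. It's a Vigenère-style cipher with numeric key [8,7]: position i shifts by key[i mod 2].
Undoing it on kvumwyb: k−8=c, v−7=o, u−8=m, m−7=f, w−8=o, y−7=r, b−8=t.

comfort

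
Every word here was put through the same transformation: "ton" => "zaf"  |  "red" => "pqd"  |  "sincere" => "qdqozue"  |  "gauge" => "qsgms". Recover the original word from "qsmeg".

The output letters match the input read backwards, each shifted +12: ton reversed is not. Two steps: reverse the string, then apply a Caesar shift of +12.
Undoing it on qsmeg: shift back: q−12=e, s−12=g, m−12=a, e−12=s, g−12=u → egasu; then reverse → usage.

usage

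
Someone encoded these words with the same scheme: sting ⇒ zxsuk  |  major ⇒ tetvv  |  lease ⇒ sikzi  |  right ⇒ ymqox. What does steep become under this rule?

zxolt

Shifts by position in sting: pos 0: s→z (+7), pos 1: t→x (+4), pos 2: i→s (+10), pos 3: n→u (+7), pos 4: g→k (+4) — repeating every 3. It's a Vigenère-style cipher with numeric key [7,4,10]: position i shifts by key[i mod 3].
On steep: s+7=z, t+4=x, e+10=o, e+7=l, p+4=t.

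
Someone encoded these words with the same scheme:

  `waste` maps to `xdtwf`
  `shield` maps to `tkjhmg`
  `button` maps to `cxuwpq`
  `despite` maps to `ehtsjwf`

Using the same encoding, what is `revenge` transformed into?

shwhojf

Shifts by position in waste: pos 0: w→x (+1), pos 1: a→d (+3), pos 2: s→t (+1), pos 3: t→w (+3) — repeating every 2. The shifts repeat in a cycle of length 2: positions 0,1,… shift by +1, +3, then the pattern repeats.
For revenge: r+1=s, e+3=h, v+1=w, e+3=h, n+1=o, g+3=j, e+1=f.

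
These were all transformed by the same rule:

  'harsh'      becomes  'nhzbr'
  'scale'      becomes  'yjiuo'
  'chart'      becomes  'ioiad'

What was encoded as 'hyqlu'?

In harsh: h→n is +6, a→h is +7, r→z is +8, s→b is +9 — the shift increases by 1 each position. Each letter shifts forward by (position + 6), i.e. 6, 7, 8, … — the shift grows by one for each successive letter.
Decoding hyqlu: h−6=b, y−7=r, q−8=i, l−9=c, u−10=k.

brick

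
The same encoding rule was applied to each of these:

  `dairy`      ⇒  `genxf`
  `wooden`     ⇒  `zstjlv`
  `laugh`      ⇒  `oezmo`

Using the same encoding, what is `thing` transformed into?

wlntn

In dairy: d→g is +3, a→e is +4, i→n is +5, r→x is +6 — the shift increases by 1 each position. Each letter shifts forward by (position + 3), i.e. 3, 4, 5, … — the shift grows by one for each successive letter.
Applying it to thing: t+3=w, h+4=l, i+5=n, n+6=t, g+7=n.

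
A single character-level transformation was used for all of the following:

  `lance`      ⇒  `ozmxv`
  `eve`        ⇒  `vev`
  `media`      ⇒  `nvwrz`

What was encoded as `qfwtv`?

judge

Each pair mirrors across the alphabet (l↔o, a↔z, n↔m): positions sum to 25. This is the alphabet-reversal cipher (Atbash): a becomes z, b becomes y, etc.
Decoding qfwtv: q↔j, f↔u, w↔d, t↔g, v↔e.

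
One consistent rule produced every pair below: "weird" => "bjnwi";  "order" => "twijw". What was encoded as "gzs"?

bun

Compare letters: w→b is +5, e→j is +5, i→n is +5 — a constant shift. It's a constant shift of +5 (ROT5).
Undoing it on gzs: g−5=b, z−5=u, s−5=n.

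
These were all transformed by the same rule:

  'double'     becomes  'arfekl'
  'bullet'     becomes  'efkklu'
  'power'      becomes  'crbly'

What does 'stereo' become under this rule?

d(3)→a(0) and o(14)→r(17) fit y≡11x+19 (mod 26); the inverse of 11 mod 26 is 19. Treating letters as 0–25, the rule is x ↦ 11x + 19 (mod 26).
On stereo: s(18)→11·18+19≡9=j; t(19)→11·19+19≡20=u; e(4)→11·4+19≡11=l; r(17)→11·17+19≡24=y; e(4)→11·4+19≡11=l; o(14)→11·14+19≡17=r (all mod 26).

julylr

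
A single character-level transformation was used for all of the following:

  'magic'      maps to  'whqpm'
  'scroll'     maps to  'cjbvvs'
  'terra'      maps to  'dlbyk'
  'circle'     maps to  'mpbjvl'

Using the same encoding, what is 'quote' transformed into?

Shifts by position in magic: pos 0: m→w (+10), pos 1: a→h (+7), pos 2: g→q (+10), pos 3: i→p (+7) — repeating every 2. The shifts repeat in a cycle of length 2: positions 0,1,… shift by +10, +7, then the pattern repeats.
Applying it to quote: q+10=a, u+7=b, o+10=y, t+7=a, e+10=o.

abyao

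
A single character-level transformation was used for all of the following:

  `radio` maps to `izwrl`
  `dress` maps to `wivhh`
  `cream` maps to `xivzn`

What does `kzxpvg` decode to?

packet

Each pair mirrors across the alphabet (r↔i, a↔z, d↔w): positions sum to 25. Each letter is replaced by its mirror in the alphabet: a↔z, b↔y, c↔x, and so on (the Atbash cipher).
Undoing it on kzxpvg: k↔p, z↔a, x↔c, p↔k, v↔e, g↔t.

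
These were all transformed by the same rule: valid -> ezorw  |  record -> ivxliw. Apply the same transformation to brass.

yizhh

Each pair mirrors across the alphabet (v↔e, a↔z, l↔o): positions sum to 25. This is the alphabet-reversal cipher (Atbash): a becomes z, b becomes y, etc.
On brass: b↔y, r↔i, a↔z, s↔h, s↔h.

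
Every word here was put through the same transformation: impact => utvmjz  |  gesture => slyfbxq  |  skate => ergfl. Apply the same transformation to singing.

Shifts by position in impact: pos 0: i→u (+12), pos 1: m→t (+7), pos 2: p→v (+6), pos 3: a→m (+12), pos 4: c→j (+7), pos 5: t→z (+6) — repeating every 3. A repeating key of period 3 is used — shifts +12, +7, +6 over and over.
On singing: s+12=e, i+7=p, n+6=t, g+12=s, i+7=p, n+6=t, g+12=s.

eptspts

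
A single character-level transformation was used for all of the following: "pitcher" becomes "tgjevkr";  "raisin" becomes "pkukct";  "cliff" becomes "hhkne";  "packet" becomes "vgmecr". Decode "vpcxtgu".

servant

The output letters match the input read backwards, each shifted +2: pitcher reversed is rehctip. Two steps: reverse the string, then apply a Caesar shift of +2.
Decoding vpcxtgu: shift back: v−2=t, p−2=n, c−2=a, x−2=v, t−2=r, g−2=e, u−2=s → tnavres; then reverse → servant.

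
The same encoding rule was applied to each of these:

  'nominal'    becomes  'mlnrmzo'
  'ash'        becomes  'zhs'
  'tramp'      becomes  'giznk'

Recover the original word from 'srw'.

hid

Each pair mirrors across the alphabet (n↔m, o↔l, m↔n): positions sum to 25. Letters are reflected about the middle of the alphabet (position → 25−position): Atbash.
Undoing it on srw: s↔h, r↔i, w↔d.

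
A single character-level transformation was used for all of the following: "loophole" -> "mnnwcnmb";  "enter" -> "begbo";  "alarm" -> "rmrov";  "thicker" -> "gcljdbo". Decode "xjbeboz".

l(11)→m(12) and o(14)→n(13) fit y≡9x+17 (mod 26); the inverse of 9 mod 26 is 3. Each letter's alphabet position (a=0..z=25) is mapped through 9·x+17 mod 26 — an affine cipher.
Decoding xjbeboz: x(23)→3·(23−17)≡18=s; j(9)→3·(9−17)≡2=c; b(1)→3·(1−17)≡4=e; e(4)→3·(4−17)≡13=n; b(1)→3·(1−17)≡4=e; o(14)→3·(14−17)≡17=r; z(25)→3·(25−17)≡24=y (all mod 26).

scenery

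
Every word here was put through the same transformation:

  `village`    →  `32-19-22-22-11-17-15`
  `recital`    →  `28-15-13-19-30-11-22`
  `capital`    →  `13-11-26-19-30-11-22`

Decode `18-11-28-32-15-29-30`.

harvest

The number is (letter's place in the alphabet, a=1) + 10.
Reversing it on 18-11-28-32-15-29-30: 18→(18−10)÷1=8=h, 11→(11−10)÷1=1=a, 28→(28−10)÷1=18=r, 32→(32−10)÷1=22=v, 15→(15−10)÷1=5=e, 29→(29−10)÷1=19=s, 30→(30−10)÷1=20=t.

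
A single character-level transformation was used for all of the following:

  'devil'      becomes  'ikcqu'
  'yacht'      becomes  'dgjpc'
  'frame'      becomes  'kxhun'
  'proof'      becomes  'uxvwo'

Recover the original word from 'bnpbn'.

In devil: d→i is +5, e→k is +6, v→c is +7, i→q is +8 — the shift increases by 1 each position. Each letter shifts forward by (position + 5), i.e. 5, 6, 7, … — the shift grows by one for each successive letter.
Decoding bnpbn: b−5=w, n−6=h, p−7=i, b−8=t, n−9=e.

white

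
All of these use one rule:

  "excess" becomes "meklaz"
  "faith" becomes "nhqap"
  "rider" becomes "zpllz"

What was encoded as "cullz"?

under

Shifts by position in excess: pos 0: e→m (+8), pos 1: x→e (+7), pos 2: c→k (+8), pos 3: e→l (+7) — repeating every 2. A repeating key of period 2 is used — shifts +8, +7 over and over.
Undoing it on cullz: c−8=u, u−7=n, l−8=d, l−7=e, z−8=r.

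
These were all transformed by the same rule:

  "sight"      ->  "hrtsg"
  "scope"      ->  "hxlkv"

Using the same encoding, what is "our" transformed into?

lfi

Each pair mirrors across the alphabet (s↔h, i↔r, g↔t): positions sum to 25. Letters are reflected about the middle of the alphabet (position → 25−position): Atbash.
On our: o↔l, u↔f, r↔i.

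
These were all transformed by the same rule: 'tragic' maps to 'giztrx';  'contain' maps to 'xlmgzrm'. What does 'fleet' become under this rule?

uovvg

Each letter is replaced by its mirror in the alphabet: a↔z, b↔y, c↔x, and so on (the Atbash cipher).
For fleet: f↔u, l↔o, e↔v, e↔v, t↔g.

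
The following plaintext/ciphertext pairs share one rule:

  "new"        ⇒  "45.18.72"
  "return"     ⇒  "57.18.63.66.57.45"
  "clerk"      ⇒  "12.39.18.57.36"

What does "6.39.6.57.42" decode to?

alarm

n(#14)→45 and e(#5)→18: differences scale by 3, so n = 3·pos + 3. The formula is n = 3×(alphabet index, a=1) + 3.
Reversing it on 6.39.6.57.42: 6→(6−3)÷3=1=a, 39→(39−3)÷3=12=l, 6→(6−3)÷3=1=a, 57→(57−3)÷3=18=r, 42→(42−3)÷3=13=m.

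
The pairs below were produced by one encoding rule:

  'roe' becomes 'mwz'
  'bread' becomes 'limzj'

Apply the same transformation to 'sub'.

The output letters match the input read backwards, each shifted +8: roe reversed is eor. Two steps: reverse the string, then apply a Caesar shift of +8.
Applying it to sub: reverse → bus; then shift: b+8=j, u+8=c, s+8=a.

jca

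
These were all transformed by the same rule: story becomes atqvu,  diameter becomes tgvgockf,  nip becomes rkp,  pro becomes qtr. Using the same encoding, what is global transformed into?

The output letters match the input read backwards, each shifted +2: story reversed is yrots. Read the word backwards and shift each letter +2.
On global: reverse → labolg; then shift: l+2=n, a+2=c, b+2=d, o+2=q, l+2=n, g+2=i.

ncdqni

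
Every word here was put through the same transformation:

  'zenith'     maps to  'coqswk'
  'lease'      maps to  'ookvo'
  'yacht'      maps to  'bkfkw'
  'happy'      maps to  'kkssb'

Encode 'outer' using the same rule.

Vowels shift forward by 10 and consonants shift forward by 3.
Applying it to outer: o(vowel)+10=y, u(vowel)+10=e, t(cons)+3=w, e(vowel)+10=o, r(cons)+3=u.

yewou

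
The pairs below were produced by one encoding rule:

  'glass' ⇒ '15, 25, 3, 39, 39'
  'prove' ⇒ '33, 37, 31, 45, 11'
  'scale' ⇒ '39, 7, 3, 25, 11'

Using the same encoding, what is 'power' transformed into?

g(#7)→15 and l(#12)→25: differences scale by 2, so n = 2·pos + 1. With a=1..z=26, the number is 2·pos + 1.
Applying it to power: p=16→33, o=15→31, w=23→47, e=5→11, r=18→37.

33, 31, 47, 11, 37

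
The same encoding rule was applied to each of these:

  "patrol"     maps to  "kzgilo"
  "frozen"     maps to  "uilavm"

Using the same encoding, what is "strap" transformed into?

Each pair mirrors across the alphabet (p↔k, a↔z, t↔g): positions sum to 25. Letters are reflected about the middle of the alphabet (position → 25−position): Atbash.
On strap: s↔h, t↔g, r↔i, a↔z, p↔k.

hgizk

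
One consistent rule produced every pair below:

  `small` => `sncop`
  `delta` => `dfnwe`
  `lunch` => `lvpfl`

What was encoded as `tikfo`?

thick

In small: s→s is +0, m→n is +1, a→c is +2, l→o is +3 — the shift increases by 1 each position. Letter i (0-indexed) is shifted by i+0, so successive shifts are 0, 1, 2, ….
Decoding tikfo: t−0=t, i−1=h, k−2=i, f−3=c, o−4=k.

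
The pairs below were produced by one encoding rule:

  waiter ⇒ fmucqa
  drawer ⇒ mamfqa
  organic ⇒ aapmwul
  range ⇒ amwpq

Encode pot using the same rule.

yac

The shift depends on letter class: consonant w→f is +9, but vowel a→m is +12. The rule splits by letter class: vowels +12, consonants +9.
For pot: p(cons)+9=y, o(vowel)+12=a, t(cons)+9=c.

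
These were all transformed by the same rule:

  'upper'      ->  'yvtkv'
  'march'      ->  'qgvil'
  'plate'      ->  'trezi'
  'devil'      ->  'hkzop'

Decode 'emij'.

Shifts by position in upper: pos 0: u→y (+4), pos 1: p→v (+6), pos 2: p→t (+4), pos 3: e→k (+6) — repeating every 2. The shifts repeat in a cycle of length 2: positions 0,1,… shift by +4, +6, then the pattern repeats.
Undoing it on emij: e−4=a, m−6=g, i−4=e, j−6=d.

aged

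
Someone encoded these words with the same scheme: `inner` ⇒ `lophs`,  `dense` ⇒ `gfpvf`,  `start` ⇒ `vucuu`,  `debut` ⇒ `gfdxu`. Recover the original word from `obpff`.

It's a Vigenère-style cipher with numeric key [3,1,2]: position i shifts by key[i mod 3].
Undoing it on obpff: o−3=l, b−1=a, p−2=n, f−3=c, f−1=e.

lance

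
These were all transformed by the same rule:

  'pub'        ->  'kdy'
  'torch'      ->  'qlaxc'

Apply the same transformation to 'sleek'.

The output letters match the input read backwards, each shifted +9: pub reversed is bup. Read the word backwards and shift each letter +9.
Applying it to sleek: reverse → keels; then shift: k+9=t, e+9=n, e+9=n, l+9=u, s+9=b.

tnnub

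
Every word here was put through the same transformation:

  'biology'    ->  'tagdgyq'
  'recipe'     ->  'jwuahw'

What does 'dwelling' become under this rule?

Compare letters: b→t is +18, i→a is +18, o→g is +18 — a constant shift. Each letter is shifted forward by 18 in the alphabet (a Caesar shift of +18).
Applying it to dwelling: d+18=v, w+18=o, e+18=w, l+18=d, l+18=d, i+18=a, n+18=f, g+18=y.

vowddafy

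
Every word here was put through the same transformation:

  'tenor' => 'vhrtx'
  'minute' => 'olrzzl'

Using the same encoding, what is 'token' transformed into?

vrojt

In tenor: t→v is +2, e→h is +3, n→r is +4, o→t is +5 — the shift increases by 1 each position. The shift increases by 1 at each position, starting from +2: 2, 3, 4, ….
Applying it to token: t+2=v, o+3=r, k+4=o, e+5=j, n+6=t.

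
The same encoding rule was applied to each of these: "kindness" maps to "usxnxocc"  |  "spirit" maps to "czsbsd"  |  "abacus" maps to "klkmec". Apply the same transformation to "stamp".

cdkwz

Every letter moves 10 places later in the alphabet, wrapping around z→a.
Applying it to stamp: s+10=c, t+10=d, a+10=k, m+10=w, p+10=z.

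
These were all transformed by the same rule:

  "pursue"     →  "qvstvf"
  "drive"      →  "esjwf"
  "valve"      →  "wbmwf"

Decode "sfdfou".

recent

Compare letters: p→q is +1, u→v is +1, r→s is +1 — a constant shift. Each letter is shifted forward by 1 in the alphabet (a Caesar shift of +1).
Undoing it on sfdfou: s−1=r, f−1=e, d−1=c, f−1=e, o−1=n, u−1=t.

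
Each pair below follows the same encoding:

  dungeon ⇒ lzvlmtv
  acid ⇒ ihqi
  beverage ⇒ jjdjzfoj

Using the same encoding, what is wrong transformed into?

Shifts by position in dungeon: pos 0: d→l (+8), pos 1: u→z (+5), pos 2: n→v (+8), pos 3: g→l (+5) — repeating every 2. A repeating key of period 2 is used — shifts +8, +5 over and over.
Applying it to wrong: w+8=e, r+5=w, o+8=w, n+5=s, g+8=o.

ewwso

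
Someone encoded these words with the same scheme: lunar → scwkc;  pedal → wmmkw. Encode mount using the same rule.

twdxe

In lunar: l→s is +7, u→c is +8, n→w is +9, a→k is +10 — the shift increases by 1 each position. Letter i (0-indexed) is shifted by i+7, so successive shifts are 7, 8, 9, ….
Applying it to mount: m+7=t, o+8=w, u+9=d, n+10=x, t+11=e.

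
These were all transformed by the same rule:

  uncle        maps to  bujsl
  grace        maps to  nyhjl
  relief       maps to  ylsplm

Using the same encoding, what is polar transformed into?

Compare letters: u→b is +7, n→u is +7, c→j is +7 — a constant shift. It's a constant shift of +7 (ROT7).
Applying it to polar: p+7=w, o+7=v, l+7=s, a+7=h, r+7=y.

wvshy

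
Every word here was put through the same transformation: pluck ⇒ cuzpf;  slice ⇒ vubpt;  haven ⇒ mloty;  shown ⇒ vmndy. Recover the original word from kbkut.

title

This is an affine cipher: with a=0,…,z=25, each position x becomes (15x+11) mod 26.
Undoing it on kbkut: k(10)→7·(10−11)≡19=t; b(1)→7·(1−11)≡8=i; k(10)→7·(10−11)≡19=t; u(20)→7·(20−11)≡11=l; t(19)→7·(19−11)≡4=e (all mod 26).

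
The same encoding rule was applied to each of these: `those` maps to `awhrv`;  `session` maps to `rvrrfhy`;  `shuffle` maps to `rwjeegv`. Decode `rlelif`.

safari

t(19)→a(0) and h(7)→w(22) fit y≡9x+11 (mod 26); the inverse of 9 mod 26 is 3. Each letter's alphabet position (a=0..z=25) is mapped through 9·x+11 mod 26 — an affine cipher.
Undoing it on rlelif: r(17)→3·(17−11)≡18=s; l(11)→3·(11−11)≡0=a; e(4)→3·(4−11)≡5=f; l(11)→3·(11−11)≡0=a; i(8)→3·(8−11)≡17=r; f(5)→3·(5−11)≡8=i (all mod 26).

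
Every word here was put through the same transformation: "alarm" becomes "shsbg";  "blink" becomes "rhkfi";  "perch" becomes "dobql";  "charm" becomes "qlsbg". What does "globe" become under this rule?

mhero

a(0)→s(18) and l(11)→h(7) fit y≡25x+18 (mod 26); the inverse of 25 mod 26 is 25. Each letter's alphabet position (a=0..z=25) is mapped through 25·x+18 mod 26 — an affine cipher.
On globe: g(6)→25·6+18≡12=m; l(11)→25·11+18≡7=h; o(14)→25·14+18≡4=e; b(1)→25·1+18≡17=r; e(4)→25·4+18≡14=o (all mod 26).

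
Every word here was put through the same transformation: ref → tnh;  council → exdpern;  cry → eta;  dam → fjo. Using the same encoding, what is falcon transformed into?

hjnexp

The rule splits by letter class: vowels +9, consonants +2.
For falcon: f(cons)+2=h, a(vowel)+9=j, l(cons)+2=n, c(cons)+2=e, o(vowel)+9=x, n(cons)+2=p.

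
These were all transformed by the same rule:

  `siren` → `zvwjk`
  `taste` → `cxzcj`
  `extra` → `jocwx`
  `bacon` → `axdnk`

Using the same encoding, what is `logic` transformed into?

s(18)→z(25) and i(8)→v(21) fit y≡3x+23 (mod 26); the inverse of 3 mod 26 is 9. This is an affine cipher: with a=0,…,z=25, each position x becomes (3x+23) mod 26.
Applying it to logic: l(11)→3·11+23≡4=e; o(14)→3·14+23≡13=n; g(6)→3·6+23≡15=p; i(8)→3·8+23≡21=v; c(2)→3·2+23≡3=d (all mod 26).

enpvd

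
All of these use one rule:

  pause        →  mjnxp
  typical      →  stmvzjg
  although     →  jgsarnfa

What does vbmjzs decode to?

impact

This is an affine cipher: with a=0,…,z=25, each position x becomes (21x+9) mod 26.
Decoding vbmjzs: v(21)→5·(21−9)≡8=i; b(1)→5·(1−9)≡12=m; m(12)→5·(12−9)≡15=p; j(9)→5·(9−9)≡0=a; z(25)→5·(25−9)≡2=c; s(18)→5·(18−9)≡19=t (all mod 26).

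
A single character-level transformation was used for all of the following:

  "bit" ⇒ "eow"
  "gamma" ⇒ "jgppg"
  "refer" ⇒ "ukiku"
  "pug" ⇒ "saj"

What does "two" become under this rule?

The shift depends on letter class: consonant b→e is +3, but vowel i→o is +6. Two shifts are in play — +6 for a/e/i/o/u, +3 for every other letter.
On two: t(cons)+3=w, w(cons)+3=z, o(vowel)+6=u.

wzu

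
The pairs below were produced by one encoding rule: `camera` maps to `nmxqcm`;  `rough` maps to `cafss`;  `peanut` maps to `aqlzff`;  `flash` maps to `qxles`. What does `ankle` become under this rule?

lzvxp

Shifts by position in camera: pos 0: c→n (+11), pos 1: a→m (+12), pos 2: m→x (+11), pos 3: e→q (+12) — repeating every 2. A repeating key of period 2 is used — shifts +11, +12 over and over.
On ankle: a+11=l, n+12=z, k+11=v, l+12=x, e+11=p.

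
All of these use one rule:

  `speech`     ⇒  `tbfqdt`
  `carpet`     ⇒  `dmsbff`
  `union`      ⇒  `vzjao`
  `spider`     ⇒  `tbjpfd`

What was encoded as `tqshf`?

serve

Shifts by position in speech: pos 0: s→t (+1), pos 1: p→b (+12), pos 2: e→f (+1), pos 3: e→q (+12) — repeating every 2. A repeating key of period 2 is used — shifts +1, +12 over and over.
Undoing it on tqshf: t−1=s, q−12=e, s−1=r, h−12=v, f−1=e.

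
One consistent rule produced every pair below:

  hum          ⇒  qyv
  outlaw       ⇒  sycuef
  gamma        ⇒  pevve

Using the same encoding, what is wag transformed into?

fep

The shift depends on letter class: consonant h→q is +9, but vowel u→y is +4. Two shifts are in play — +4 for a/e/i/o/u, +9 for every other letter.
Applying it to wag: w(cons)+9=f, a(vowel)+4=e, g(cons)+9=p.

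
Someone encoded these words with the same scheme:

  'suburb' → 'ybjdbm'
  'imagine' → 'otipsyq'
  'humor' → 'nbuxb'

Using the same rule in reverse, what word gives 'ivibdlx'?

coastal

In suburb: s→y is +6, u→b is +7, b→j is +8, u→d is +9 — the shift increases by 1 each position. Each letter shifts forward by (position + 6), i.e. 6, 7, 8, … — the shift grows by one for each successive letter.
Decoding ivibdlx: i−6=c, v−7=o, i−8=a, b−9=s, d−10=t, l−11=a, x−12=l.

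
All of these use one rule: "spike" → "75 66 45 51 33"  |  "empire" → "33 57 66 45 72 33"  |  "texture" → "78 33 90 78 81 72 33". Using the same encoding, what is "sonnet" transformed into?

s(#19)→75 and p(#16)→66: differences scale by 3, so n = 3·pos + 18. The formula is n = 3×(alphabet index, a=1) + 18.
On sonnet: s=19→75, o=15→63, n=14→60, n=14→60, e=5→33, t=20→78.

75 63 60 60 33 78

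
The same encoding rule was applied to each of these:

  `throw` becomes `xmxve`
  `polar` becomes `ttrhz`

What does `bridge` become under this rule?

fwokon

In throw: t→x is +4, h→m is +5, r→x is +6, o→v is +7 — the shift increases by 1 each position. Letter i (0-indexed) is shifted by i+4, so successive shifts are 4, 5, 6, ….
On bridge: b+4=f, r+5=w, i+6=o, d+7=k, g+8=o, e+9=n.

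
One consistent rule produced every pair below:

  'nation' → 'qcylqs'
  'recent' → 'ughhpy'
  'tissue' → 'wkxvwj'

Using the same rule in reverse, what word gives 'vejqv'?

scent

Shifts by position in nation: pos 0: n→q (+3), pos 1: a→c (+2), pos 2: t→y (+5), pos 3: i→l (+3), pos 4: o→q (+2), pos 5: n→s (+5) — repeating every 3. A repeating key of period 3 is used — shifts +3, +2, +5 over and over.
Reversing it on vejqv: v−3=s, e−2=c, j−5=e, q−3=n, v−2=t.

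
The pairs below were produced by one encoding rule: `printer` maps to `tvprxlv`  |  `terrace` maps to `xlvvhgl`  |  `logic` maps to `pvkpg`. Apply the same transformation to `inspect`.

prwtlgx

The shift depends on letter class: consonant p→t is +4, but vowel i→p is +7. Vowels shift forward by 7 and consonants shift forward by 4.
Applying it to inspect: i(vowel)+7=p, n(cons)+4=r, s(cons)+4=w, p(cons)+4=t, e(vowel)+7=l, c(cons)+4=g, t(cons)+4=x.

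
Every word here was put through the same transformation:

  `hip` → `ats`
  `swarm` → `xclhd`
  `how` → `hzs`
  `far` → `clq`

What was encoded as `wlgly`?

naval

The output letters match the input read backwards, each shifted +11: hip reversed is pih. The word is reversed, then every letter is shifted forward by 11.
Decoding wlgly: shift back: w−11=l, l−11=a, g−11=v, l−11=a, y−11=n → lavan; then reverse → naval.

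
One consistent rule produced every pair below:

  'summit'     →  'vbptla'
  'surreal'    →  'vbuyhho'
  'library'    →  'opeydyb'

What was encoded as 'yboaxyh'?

vulture

Shifts by position in summit: pos 0: s→v (+3), pos 1: u→b (+7), pos 2: m→p (+3), pos 3: m→t (+7) — repeating every 2. The shifts repeat in a cycle of length 2: positions 0,1,… shift by +3, +7, then the pattern repeats.
Undoing it on yboaxyh: y−3=v, b−7=u, o−3=l, a−7=t, x−3=u, y−7=r, h−3=e.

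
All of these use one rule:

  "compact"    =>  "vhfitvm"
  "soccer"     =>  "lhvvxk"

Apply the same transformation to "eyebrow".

Each letter is shifted forward by 19 in the alphabet (a Caesar shift of +19).
On eyebrow: e+19=x, y+19=r, e+19=x, b+19=u, r+19=k, o+19=h, w+19=p.

xrxukhp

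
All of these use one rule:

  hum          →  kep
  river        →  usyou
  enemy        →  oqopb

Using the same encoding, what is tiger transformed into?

Two shifts are in play — +10 for a/e/i/o/u, +3 for every other letter.
On tiger: t(cons)+3=w, i(vowel)+10=s, g(cons)+3=j, e(vowel)+10=o, r(cons)+3=u.

wsjou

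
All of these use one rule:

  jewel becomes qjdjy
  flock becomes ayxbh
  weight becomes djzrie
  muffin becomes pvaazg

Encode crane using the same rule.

j(9)→q(16) and e(4)→j(9) fit y≡17x+19 (mod 26); the inverse of 17 mod 26 is 23. Each letter's alphabet position (a=0..z=25) is mapped through 17·x+19 mod 26 — an affine cipher.
Applying it to crane: c(2)→17·2+19≡1=b; r(17)→17·17+19≡22=w; a(0)→17·0+19≡19=t; n(13)→17·13+19≡6=g; e(4)→17·4+19≡9=j (all mod 26).

bwtgj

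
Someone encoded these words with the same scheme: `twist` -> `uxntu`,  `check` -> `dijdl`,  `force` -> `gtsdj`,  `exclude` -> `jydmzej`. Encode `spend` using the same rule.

The shift depends on letter class: consonant t→u is +1, but vowel i→n is +5. Vowels shift forward by 5 and consonants shift forward by 1.
On spend: s(cons)+1=t, p(cons)+1=q, e(vowel)+5=j, n(cons)+1=o, d(cons)+1=e.

tqjoe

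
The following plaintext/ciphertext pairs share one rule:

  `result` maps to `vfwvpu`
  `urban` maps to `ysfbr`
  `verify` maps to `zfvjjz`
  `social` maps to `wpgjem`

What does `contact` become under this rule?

gpruedx

Shifts by position in result: pos 0: r→v (+4), pos 1: e→f (+1), pos 2: s→w (+4), pos 3: u→v (+1) — repeating every 2. A repeating key of period 2 is used — shifts +4, +1 over and over.
On contact: c+4=g, o+1=p, n+4=r, t+1=u, a+4=e, c+1=d, t+4=x.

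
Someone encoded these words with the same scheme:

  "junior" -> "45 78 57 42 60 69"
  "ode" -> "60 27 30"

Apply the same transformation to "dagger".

27 18 36 36 30 69

With a=1..z=26, the number is 3·pos + 15.
For dagger: d=4→27, a=1→18, g=7→36, g=7→36, e=5→30, r=18→69.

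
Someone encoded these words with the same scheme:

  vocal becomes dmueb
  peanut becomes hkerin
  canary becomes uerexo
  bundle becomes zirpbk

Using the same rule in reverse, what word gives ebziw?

album

v(21)→d(3) and o(14)→m(12) fit y≡21x+4 (mod 26); the inverse of 21 mod 26 is 5. This is an affine cipher: with a=0,…,z=25, each position x becomes (21x+4) mod 26.
Undoing it on ebziw: e(4)→5·(4−4)≡0=a; b(1)→5·(1−4)≡11=l; z(25)→5·(25−4)≡1=b; i(8)→5·(8−4)≡20=u; w(22)→5·(22−4)≡12=m (all mod 26).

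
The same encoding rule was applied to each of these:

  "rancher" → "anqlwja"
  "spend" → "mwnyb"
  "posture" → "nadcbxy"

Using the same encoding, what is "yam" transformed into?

The output letters match the input read backwards, each shifted +9: rancher reversed is rehcnar. Read the word backwards and shift each letter +9.
Applying it to yam: reverse → may; then shift: m+9=v, a+9=j, y+9=h.

vjh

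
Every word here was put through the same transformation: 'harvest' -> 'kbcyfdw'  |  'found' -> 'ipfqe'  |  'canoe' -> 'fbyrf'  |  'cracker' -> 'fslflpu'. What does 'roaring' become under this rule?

uplujyj

Shifts by position in harvest: pos 0: h→k (+3), pos 1: a→b (+1), pos 2: r→c (+11), pos 3: v→y (+3), pos 4: e→f (+1), pos 5: s→d (+11) — repeating every 3. A repeating key of period 3 is used — shifts +3, +1, +11 over and over.
On roaring: r+3=u, o+1=p, a+11=l, r+3=u, i+1=j, n+11=y, g+3=j.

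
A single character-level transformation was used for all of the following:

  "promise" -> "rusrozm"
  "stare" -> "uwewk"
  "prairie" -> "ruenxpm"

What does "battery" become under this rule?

ddxykyg

In promise: p→r is +2, r→u is +3, o→s is +4, m→r is +5 — the shift increases by 1 each position. Letter i (0-indexed) is shifted by i+2, so successive shifts are 2, 3, 4, ….
Applying it to battery: b+2=d, a+3=d, t+4=x, t+5=y, e+6=k, r+7=y, y+8=g.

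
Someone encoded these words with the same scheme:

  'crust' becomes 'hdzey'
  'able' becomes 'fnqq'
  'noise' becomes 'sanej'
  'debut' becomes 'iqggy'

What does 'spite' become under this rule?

xbnfj

Shifts by position in crust: pos 0: c→h (+5), pos 1: r→d (+12), pos 2: u→z (+5), pos 3: s→e (+12) — repeating every 2. The shifts repeat in a cycle of length 2: positions 0,1,… shift by +5, +12, then the pattern repeats.
Applying it to spite: s+5=x, p+12=b, i+5=n, t+12=f, e+5=j.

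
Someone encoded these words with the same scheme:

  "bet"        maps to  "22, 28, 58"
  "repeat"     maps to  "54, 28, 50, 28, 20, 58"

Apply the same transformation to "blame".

22, 42, 20, 44, 28

Each letter becomes 2×(its alphabet position, a=1..z=26) + 18.
Applying it to blame: b=2→22, l=12→42, a=1→20, m=13→44, e=5→28.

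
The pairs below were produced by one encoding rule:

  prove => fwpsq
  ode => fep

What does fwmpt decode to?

The output letters match the input read backwards, each shifted +1: prove reversed is evorp. The word is reversed, then every letter is shifted forward by 1.
Undoing it on fwmpt: shift back: f−1=e, w−1=v, m−1=l, p−1=o, t−1=s → evlos; then reverse → solve.

solve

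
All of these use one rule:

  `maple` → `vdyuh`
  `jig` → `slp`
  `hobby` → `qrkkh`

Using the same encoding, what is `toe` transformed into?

The shift depends on letter class: consonant m→v is +9, but vowel a→d is +3. Vowels shift forward by 3 and consonants shift forward by 9.
For toe: t(cons)+9=c, o(vowel)+3=r, e(vowel)+3=h.

crh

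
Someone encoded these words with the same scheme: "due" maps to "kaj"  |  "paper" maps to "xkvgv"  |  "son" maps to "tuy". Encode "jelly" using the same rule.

Two steps: reverse the string, then apply a Caesar shift of +6.
On jelly: reverse → yllej; then shift: y+6=e, l+6=r, l+6=r, e+6=k, j+6=p.

errkp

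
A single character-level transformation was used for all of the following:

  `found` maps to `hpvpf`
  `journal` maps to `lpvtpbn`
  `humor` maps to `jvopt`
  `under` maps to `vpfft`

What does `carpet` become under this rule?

Two shifts are in play — +1 for a/e/i/o/u, +2 for every other letter.
On carpet: c(cons)+2=e, a(vowel)+1=b, r(cons)+2=t, p(cons)+2=r, e(vowel)+1=f, t(cons)+2=v.

ebtrfv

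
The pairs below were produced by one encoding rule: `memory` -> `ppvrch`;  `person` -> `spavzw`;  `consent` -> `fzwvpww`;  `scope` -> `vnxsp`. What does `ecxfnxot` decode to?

A repeating key of period 3 is used — shifts +3, +11, +9 over and over.
Undoing it on ecxfnxot: e−3=b, c−11=r, x−9=o, f−3=c, n−11=c, x−9=o, o−3=l, t−11=i.

broccoli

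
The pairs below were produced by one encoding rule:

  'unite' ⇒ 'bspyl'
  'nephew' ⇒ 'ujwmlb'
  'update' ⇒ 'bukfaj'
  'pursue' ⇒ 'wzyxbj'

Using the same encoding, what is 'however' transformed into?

otdjcjy

Shifts by position in unite: pos 0: u→b (+7), pos 1: n→s (+5), pos 2: i→p (+7), pos 3: t→y (+5) — repeating every 2. It's a Vigenère-style cipher with numeric key [7,5]: position i shifts by key[i mod 2].
For however: h+7=o, o+5=t, w+7=d, e+5=j, v+7=c, e+5=j, r+7=y.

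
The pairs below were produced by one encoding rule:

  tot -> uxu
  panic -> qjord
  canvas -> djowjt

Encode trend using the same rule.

The shift depends on letter class: consonant t→u is +1, but vowel o→x is +9. Two shifts are in play — +9 for a/e/i/o/u, +1 for every other letter.
Applying it to trend: t(cons)+1=u, r(cons)+1=s, e(vowel)+9=n, n(cons)+1=o, d(cons)+1=e.

usnoe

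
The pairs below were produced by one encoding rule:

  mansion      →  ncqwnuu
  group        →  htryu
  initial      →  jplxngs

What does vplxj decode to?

In mansion: m→n is +1, a→c is +2, n→q is +3, s→w is +4 — the shift increases by 1 each position. Letter i (0-indexed) is shifted by i+1, so successive shifts are 1, 2, 3, ….
Reversing it on vplxj: v−1=u, p−2=n, l−3=i, x−4=t, j−5=e.

unite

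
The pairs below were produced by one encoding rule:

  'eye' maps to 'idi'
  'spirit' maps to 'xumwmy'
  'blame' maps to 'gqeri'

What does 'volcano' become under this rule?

The shift depends on letter class: consonant y→d is +5, but vowel e→i is +4. The rule splits by letter class: vowels +4, consonants +5.
Applying it to volcano: v(cons)+5=a, o(vowel)+4=s, l(cons)+5=q, c(cons)+5=h, a(vowel)+4=e, n(cons)+5=s, o(vowel)+4=s.

asqhess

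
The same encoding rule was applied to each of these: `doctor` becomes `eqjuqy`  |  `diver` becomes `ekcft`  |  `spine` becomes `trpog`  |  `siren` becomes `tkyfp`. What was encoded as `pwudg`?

ounce

It's a Vigenère-style cipher with numeric key [1,2,7]: position i shifts by key[i mod 3].
Decoding pwudg: p−1=o, w−2=u, u−7=n, d−1=c, g−2=e.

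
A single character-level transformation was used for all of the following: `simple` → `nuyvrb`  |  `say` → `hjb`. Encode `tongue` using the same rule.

ndpwxc

Read the word backwards and shift each letter +9.
Applying it to tongue: reverse → eugnot; then shift: e+9=n, u+9=d, g+9=p, n+9=w, o+9=x, t+9=c.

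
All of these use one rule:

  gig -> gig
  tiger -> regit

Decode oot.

too

The output letters match the input read backwards: gig reversed is gig. The word is simply reversed.
Decoding oot: then reverse → too.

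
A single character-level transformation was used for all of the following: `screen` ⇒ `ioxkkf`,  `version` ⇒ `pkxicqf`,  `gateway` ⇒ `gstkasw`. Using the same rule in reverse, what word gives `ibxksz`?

Each letter's alphabet position (a=0..z=25) is mapped through 11·x+18 mod 26 — an affine cipher.
Reversing it on ibxksz: i(8)→19·(8−18)≡18=s; b(1)→19·(1−18)≡15=p; x(23)→19·(23−18)≡17=r; k(10)→19·(10−18)≡4=e; s(18)→19·(18−18)≡0=a; z(25)→19·(25−18)≡3=d (all mod 26).

spread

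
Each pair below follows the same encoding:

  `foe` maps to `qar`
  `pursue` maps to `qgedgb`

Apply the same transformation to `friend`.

The output letters match the input read backwards, each shifted +12: foe reversed is eof. Read the word backwards and shift each letter +12.
On friend: reverse → dneirf; then shift: d+12=p, n+12=z, e+12=q, i+12=u, r+12=d, f+12=r.

pzqudr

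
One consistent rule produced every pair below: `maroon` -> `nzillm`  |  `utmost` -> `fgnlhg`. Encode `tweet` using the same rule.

This is the alphabet-reversal cipher (Atbash): a becomes z, b becomes y, etc.
For tweet: t↔g, w↔d, e↔v, e↔v, t↔g.

gdvvg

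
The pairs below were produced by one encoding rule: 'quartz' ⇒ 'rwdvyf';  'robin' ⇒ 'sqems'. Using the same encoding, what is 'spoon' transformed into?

trrss

In quartz: q→r is +1, u→w is +2, a→d is +3, r→v is +4 — the shift increases by 1 each position. The shift increases by 1 at each position, starting from +1: 1, 2, 3, ….
For spoon: s+1=t, p+2=r, o+3=r, o+4=s, n+5=s.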